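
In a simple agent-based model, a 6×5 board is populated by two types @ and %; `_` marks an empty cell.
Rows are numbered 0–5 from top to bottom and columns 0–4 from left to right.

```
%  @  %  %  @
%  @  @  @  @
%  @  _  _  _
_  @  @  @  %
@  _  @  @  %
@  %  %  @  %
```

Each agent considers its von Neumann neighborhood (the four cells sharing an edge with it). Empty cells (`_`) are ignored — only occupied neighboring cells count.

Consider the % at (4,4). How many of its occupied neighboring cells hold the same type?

Occupied neighbors of (4,4): (3,4)=%, (5,4)=%, (4,3)=@.
Same type (%): 2 of 3.

2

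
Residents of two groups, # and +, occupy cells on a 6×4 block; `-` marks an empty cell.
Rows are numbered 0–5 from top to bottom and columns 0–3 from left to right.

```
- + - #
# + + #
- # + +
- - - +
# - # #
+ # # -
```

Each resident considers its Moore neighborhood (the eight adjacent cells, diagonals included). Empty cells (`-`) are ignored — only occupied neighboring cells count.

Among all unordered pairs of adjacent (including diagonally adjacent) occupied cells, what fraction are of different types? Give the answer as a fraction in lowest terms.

13/30

Scan each occupied cell's neighbors to the right and below (and the two forward diagonals) so each pair is counted once.
Row 0: +(0,1)–+(1,1)= +(0,1)–+(1,2)= +(0,1)–#(1,0)≠ #(0,3)–#(1,3)= #(0,3)–+(1,2)≠  → 2/5 unlike.
Row 1: #(1,0)–+(1,1)≠ #(1,0)–#(2,1)= +(1,1)–+(1,2)= +(1,1)–#(2,1)≠ +(1,1)–+(2,2)= +(1,2)–#(1,3)≠ +(1,2)–+(2,2)= +(1,2)–+(2,3)= +(1,2)–#(2,1)≠ #(1,3)–+(2,3)≠ #(1,3)–+(2,2)≠  → 6/11 unlike.
Row 2: #(2,1)–+(2,2)≠ +(2,2)–+(2,3)= +(2,2)–+(3,3)= +(2,3)–+(3,3)=  → 1/4 unlike.
Row 3: +(3,3)–#(4,3)≠ +(3,3)–#(4,2)≠  → 2/2 unlike.
Row 4: #(4,0)–+(5,0)≠ #(4,0)–#(5,1)= #(4,2)–#(4,3)= #(4,2)–#(5,2)= #(4,2)–#(5,1)= #(4,3)–#(5,2)=  → 1/6 unlike.
Row 5: +(5,0)–#(5,1)≠ #(5,1)–#(5,2)=  → 1/2 unlike.
Total adjacent occupied pairs: 30; unlike-type pairs: 13.
13/30 is already in lowest terms.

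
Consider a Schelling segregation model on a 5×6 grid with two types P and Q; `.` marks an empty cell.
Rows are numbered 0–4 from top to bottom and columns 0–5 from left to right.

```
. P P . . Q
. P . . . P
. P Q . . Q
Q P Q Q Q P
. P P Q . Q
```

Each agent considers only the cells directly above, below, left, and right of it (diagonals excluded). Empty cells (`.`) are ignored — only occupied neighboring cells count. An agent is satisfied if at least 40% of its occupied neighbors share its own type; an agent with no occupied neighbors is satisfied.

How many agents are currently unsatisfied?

7

(0,1)P 2/2 ok
(0,2)P 1/1 ok
(0,5)Q 0/1 unhappy
(1,1)P 2/2 ok
(1,5)P 0/2 unhappy
(2,1)P 2/3 ok
(2,2)Q 1/2 ok
(2,5)Q 0/2 unhappy
(3,0)Q 0/1 unhappy
(3,1)P 2/4 ok
(3,2)Q 2/4 ok
(3,3)Q 3/3 ok
(3,4)Q 1/2 ok
(3,5)P 0/3 unhappy
(4,1)P 2/2 ok
(4,2)P 1/3 unhappy
(4,3)Q 1/2 ok
(4,5)Q 0/1 unhappy
Unsatisfied: (0,5), (1,5), (2,5), (3,0), (3,5), (4,2), (4,5) — 7 in total.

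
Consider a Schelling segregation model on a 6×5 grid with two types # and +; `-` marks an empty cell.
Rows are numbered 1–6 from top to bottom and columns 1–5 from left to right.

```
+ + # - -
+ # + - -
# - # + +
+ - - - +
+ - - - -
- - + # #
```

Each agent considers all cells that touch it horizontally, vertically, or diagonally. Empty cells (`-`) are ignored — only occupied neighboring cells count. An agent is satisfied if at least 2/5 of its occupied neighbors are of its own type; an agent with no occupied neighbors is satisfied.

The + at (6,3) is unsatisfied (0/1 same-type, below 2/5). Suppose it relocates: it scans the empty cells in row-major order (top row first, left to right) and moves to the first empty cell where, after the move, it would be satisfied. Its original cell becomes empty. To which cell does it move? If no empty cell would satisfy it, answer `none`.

Vacating (6,3). Empty cells in order:
  (1,4): 1/2 same-type → satisfied — stop here.

(1,4)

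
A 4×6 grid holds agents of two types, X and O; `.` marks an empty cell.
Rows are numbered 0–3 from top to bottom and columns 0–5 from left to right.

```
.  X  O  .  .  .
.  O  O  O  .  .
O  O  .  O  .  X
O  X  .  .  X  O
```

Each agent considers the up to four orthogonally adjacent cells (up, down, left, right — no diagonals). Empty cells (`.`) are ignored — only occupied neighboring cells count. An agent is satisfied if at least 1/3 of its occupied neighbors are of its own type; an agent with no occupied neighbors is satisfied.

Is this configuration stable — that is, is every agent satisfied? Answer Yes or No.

No

(0,1)X 0/2 ✗
(0,2)O 1/2 ✓
(1,1)O 2/3 ✓
(1,2)O 3/3 ✓
(1,3)O 2/2 ✓
(2,0)O 2/2 ✓
(2,1)O 2/3 ✓
(2,3)O 1/1 ✓
(2,5)X 0/1 ✗
(3,0)O 1/2 ✓
(3,1)X 0/2 ✗
(3,4)X 0/1 ✗
(3,5)O 0/2 ✗
For instance (0,1) has only 0/2 same-type neighbors, below 1/3.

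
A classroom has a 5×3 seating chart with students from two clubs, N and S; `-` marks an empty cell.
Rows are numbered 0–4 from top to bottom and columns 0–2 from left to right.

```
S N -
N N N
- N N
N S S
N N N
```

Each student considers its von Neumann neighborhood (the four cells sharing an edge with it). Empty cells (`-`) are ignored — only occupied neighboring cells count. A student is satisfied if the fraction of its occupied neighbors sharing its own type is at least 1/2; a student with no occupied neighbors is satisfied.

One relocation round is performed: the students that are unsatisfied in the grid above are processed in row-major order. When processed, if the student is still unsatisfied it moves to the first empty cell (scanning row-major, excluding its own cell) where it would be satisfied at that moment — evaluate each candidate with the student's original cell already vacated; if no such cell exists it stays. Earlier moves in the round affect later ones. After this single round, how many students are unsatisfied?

3

Initially unsatisfied (in order): (0,0), (3,1), (3,2).
  (0,0): no empty cell satisfies it; stays.
  (3,1): no empty cell satisfies it; stays.
  (3,2): no empty cell satisfies it; stays.
Resulting grid:
S N -
N N N
- N N
N S S
N N N
Unsatisfied now: (0,0), (3,1), (3,2).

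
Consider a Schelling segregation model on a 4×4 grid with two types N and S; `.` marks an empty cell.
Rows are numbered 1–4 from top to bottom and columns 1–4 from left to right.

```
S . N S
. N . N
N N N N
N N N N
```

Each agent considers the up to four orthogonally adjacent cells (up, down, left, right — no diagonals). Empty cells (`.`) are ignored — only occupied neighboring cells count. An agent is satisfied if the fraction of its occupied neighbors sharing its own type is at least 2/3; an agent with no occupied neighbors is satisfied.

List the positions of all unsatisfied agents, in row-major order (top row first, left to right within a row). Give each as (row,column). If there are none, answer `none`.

(1,1)S 0/0 ✓
(1,3)N 0/1 ✗
(1,4)S 0/2 ✗
(2,2)N 1/1 ✓
(2,4)N 1/2 ✗
(3,1)N 2/2 ✓
(3,2)N 4/4 ✓
(3,3)N 3/3 ✓
(3,4)N 3/3 ✓
(4,1)N 2/2 ✓
(4,2)N 3/3 ✓
(4,3)N 3/3 ✓
(4,4)N 2/2 ✓

(1,3), (1,4), (2,4)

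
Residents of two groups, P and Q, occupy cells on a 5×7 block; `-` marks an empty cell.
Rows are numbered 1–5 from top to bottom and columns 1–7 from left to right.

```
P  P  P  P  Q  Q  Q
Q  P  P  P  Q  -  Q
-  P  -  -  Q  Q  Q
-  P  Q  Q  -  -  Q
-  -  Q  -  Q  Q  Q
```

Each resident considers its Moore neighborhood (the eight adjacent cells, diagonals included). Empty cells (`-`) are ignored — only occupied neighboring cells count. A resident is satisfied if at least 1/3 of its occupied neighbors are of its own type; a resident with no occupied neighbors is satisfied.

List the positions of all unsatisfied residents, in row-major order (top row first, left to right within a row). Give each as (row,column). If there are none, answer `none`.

(2,1)

Row 1: (1,1)P 2/3 satisfied · (1,2)P 4/5 satisfied · (1,3)P 5/5 satisfied · (1,4)P 3/5 satisfied · (1,5)Q 2/4 satisfied · (1,6)Q 4/4 satisfied · (1,7)Q 2/2 satisfied
Row 2: (2,1)Q 0/4 not · (2,2)P 5/6 satisfied · (2,3)P 6/6 satisfied · (2,4)P 3/6 satisfied · (2,5)Q 4/6 satisfied · (2,7)Q 4/4 satisfied
Row 3: (3,2)P 3/5 satisfied · (3,5)Q 3/4 satisfied · (3,6)Q 5/5 satisfied · (3,7)Q 3/3 satisfied
Row 4: (4,2)P 1/3 satisfied · (4,3)Q 2/4 satisfied · (4,4)Q 4/4 satisfied · (4,7)Q 4/4 satisfied
Row 5: (5,3)Q 2/3 satisfied · (5,5)Q 2/2 satisfied · (5,6)Q 3/3 satisfied · (5,7)Q 2/2 satisfied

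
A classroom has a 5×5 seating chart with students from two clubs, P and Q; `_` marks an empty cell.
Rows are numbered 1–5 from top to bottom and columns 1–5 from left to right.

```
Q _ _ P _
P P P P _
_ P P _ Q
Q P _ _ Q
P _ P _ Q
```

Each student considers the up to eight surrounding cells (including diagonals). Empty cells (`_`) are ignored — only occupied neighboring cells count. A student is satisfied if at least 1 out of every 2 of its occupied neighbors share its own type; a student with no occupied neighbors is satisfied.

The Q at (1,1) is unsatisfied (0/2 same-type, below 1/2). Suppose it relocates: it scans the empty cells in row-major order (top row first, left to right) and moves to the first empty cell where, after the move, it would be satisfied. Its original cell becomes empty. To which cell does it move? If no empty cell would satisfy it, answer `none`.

(4,4)

Vacating (1,1). Empty cells in order:
  (1,2): 0/3 same-type → still unsatisfied.
  (1,3): 0/4 same-type → still unsatisfied.
  (1,5): 0/2 same-type → still unsatisfied.
  (2,5): 1/3 same-type → still unsatisfied.
  (3,1): 1/5 same-type → still unsatisfied.
  (3,4): 2/5 same-type → still unsatisfied.
  (4,3): 0/4 same-type → still unsatisfied.
  (4,4): 3/5 same-type → satisfied — stop here.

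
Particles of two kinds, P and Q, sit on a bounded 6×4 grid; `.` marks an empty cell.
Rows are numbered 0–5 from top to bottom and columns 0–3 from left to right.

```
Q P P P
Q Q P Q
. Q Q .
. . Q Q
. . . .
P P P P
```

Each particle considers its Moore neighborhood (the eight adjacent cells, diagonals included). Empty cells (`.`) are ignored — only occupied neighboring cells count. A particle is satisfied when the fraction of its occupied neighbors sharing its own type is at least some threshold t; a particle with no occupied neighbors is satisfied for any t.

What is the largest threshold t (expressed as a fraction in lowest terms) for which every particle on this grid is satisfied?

(0,0)Q 2/3
(0,1)P 2/5
(0,2)P 3/5
(0,3)P 2/3
(1,0)Q 3/4
(1,1)Q 4/7
(1,2)P 3/7
(1,3)Q 1/4
(2,1)Q 4/5
(2,2)Q 5/6
(3,2)Q 3/3
(3,3)Q 2/2
(5,0)P 1/1
(5,1)P 2/2
(5,2)P 2/2
(5,3)P 1/1
The smallest same-type fraction is 1/4 at (1,3), which reduces to 1/4. Any threshold above that leaves this particle unsatisfied.

1/4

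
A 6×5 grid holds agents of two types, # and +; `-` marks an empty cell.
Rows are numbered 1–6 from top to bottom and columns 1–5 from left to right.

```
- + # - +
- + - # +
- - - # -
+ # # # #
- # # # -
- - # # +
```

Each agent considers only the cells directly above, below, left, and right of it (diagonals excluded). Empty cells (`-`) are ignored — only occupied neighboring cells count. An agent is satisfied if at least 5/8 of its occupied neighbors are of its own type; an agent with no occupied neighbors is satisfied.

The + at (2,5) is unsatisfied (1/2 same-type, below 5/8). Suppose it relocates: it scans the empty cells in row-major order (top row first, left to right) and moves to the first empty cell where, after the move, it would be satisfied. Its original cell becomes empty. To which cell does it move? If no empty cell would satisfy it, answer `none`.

(1,1)

Vacating (2,5). Empty cells in order:
  (1,1): 1/1 same-type → satisfied — stop here.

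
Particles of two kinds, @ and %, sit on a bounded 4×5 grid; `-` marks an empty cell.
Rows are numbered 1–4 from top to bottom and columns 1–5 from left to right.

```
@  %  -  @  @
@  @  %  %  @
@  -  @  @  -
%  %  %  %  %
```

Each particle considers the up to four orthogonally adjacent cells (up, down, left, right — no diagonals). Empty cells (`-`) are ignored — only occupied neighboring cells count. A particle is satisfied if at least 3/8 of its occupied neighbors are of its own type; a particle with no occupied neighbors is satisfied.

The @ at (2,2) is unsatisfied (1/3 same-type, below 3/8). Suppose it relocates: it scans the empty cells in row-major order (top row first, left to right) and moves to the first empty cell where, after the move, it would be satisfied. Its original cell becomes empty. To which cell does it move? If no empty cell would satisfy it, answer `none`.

Vacating (2,2). Empty cells in order:
  (1,3): 1/3 same-type → still unsatisfied.
  (3,2): 2/3 same-type → satisfied — stop here.

(3,2)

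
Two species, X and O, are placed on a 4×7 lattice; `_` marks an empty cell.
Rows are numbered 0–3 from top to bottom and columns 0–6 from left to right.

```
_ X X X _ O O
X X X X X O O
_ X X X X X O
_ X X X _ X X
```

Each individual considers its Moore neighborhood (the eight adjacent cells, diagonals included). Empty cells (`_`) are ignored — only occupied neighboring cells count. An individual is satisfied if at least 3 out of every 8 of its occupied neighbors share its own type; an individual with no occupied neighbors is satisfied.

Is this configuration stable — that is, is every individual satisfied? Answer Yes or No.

Yes

Row 0: (0,1)X 4/4 ok · (0,2)X 5/5 ok · (0,3)X 4/4 ok · (0,5)O 3/4 ok · (0,6)O 3/3 ok
Row 1: (1,0)X 3/3 ok · (1,1)X 6/6 ok · (1,2)X 8/8 ok · (1,3)X 7/7 ok · (1,4)X 5/7 ok · (1,5)O 4/7 ok · (1,6)O 4/5 ok
Row 2: (2,1)X 6/6 ok · (2,2)X 8/8 ok · (2,3)X 7/7 ok · (2,4)X 6/7 ok · (2,5)X 4/7 ok · (2,6)O 2/5 ok
Row 3: (3,1)X 3/3 ok · (3,2)X 5/5 ok · (3,3)X 4/4 ok · (3,5)X 3/4 ok · (3,6)X 2/3 ok
All meet the threshold, so the configuration is stable.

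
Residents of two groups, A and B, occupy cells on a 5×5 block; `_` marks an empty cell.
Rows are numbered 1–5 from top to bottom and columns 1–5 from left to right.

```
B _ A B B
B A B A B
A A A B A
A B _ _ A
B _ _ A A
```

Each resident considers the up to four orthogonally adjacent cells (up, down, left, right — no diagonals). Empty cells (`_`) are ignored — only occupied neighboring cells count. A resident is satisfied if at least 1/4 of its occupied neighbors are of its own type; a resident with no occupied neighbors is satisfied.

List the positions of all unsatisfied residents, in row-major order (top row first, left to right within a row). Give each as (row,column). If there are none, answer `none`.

Row 1: (1,1)B 1/1 satisfied · (1,3)A 0/2 not · (1,4)B 1/3 satisfied · (1,5)B 2/2 satisfied
Row 2: (2,1)B 1/3 satisfied · (2,2)A 1/3 satisfied · (2,3)B 0/4 not · (2,4)A 0/4 not · (2,5)B 1/3 satisfied
Row 3: (3,1)A 2/3 satisfied · (3,2)A 3/4 satisfied · (3,3)A 1/3 satisfied · (3,4)B 0/3 not · (3,5)A 1/3 satisfied
Row 4: (4,1)A 1/3 satisfied · (4,2)B 0/2 not · (4,5)A 2/2 satisfied
Row 5: (5,1)B 0/1 not · (5,4)A 1/1 satisfied · (5,5)A 2/2 satisfied

(1,3), (2,3), (2,4), (3,4), (4,2), (5,1)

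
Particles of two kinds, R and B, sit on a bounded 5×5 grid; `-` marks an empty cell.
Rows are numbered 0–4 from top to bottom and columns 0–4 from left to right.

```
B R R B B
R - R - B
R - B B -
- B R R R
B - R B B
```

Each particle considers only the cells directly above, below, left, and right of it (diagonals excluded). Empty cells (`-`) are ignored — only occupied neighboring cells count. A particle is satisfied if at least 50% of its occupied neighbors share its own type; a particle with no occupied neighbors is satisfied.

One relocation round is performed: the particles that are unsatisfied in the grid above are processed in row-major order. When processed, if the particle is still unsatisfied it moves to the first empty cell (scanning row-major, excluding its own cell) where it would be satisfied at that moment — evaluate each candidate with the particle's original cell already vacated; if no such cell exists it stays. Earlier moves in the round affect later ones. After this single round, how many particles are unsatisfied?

2

Initially unsatisfied (in order): (0,0), (2,2), (3,1), (4,3).
  (0,0) → (1,3).
  (2,2) → (2,1).
  (3,1): now satisfied by earlier moves; stays.
  (4,3) → (2,2).
Resulting grid:
- R R B B
R - R B B
R B B B -
- B R R R
B - R - B
Unsatisfied now: (1,2), (4,4).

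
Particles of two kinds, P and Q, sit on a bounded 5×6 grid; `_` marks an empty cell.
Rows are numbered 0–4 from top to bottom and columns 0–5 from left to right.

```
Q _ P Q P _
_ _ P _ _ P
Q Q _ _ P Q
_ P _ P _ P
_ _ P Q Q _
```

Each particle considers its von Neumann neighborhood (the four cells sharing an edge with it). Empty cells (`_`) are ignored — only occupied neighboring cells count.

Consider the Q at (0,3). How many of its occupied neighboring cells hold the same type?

Occupied neighbors of (0,3): (0,2)=P, (0,4)=P.
Same type (Q): 0 of 2.

0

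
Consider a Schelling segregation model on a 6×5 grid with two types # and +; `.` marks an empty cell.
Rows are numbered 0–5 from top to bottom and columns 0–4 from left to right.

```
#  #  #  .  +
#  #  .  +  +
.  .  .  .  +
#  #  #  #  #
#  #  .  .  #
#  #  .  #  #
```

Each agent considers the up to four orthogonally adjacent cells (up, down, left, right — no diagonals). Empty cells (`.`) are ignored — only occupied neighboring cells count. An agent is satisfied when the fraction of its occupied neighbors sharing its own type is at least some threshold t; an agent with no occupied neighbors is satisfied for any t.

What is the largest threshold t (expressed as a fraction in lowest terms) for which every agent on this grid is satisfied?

1/2

(0,0)# 2/2
(0,1)# 3/3
(0,2)# 1/1
(0,4)+ 1/1
(1,0)# 2/2
(1,1)# 2/2
(1,3)+ 1/1
(1,4)+ 3/3
(2,4)+ 1/2
(3,0)# 2/2
(3,1)# 3/3
(3,2)# 2/2
(3,3)# 2/2
(3,4)# 2/3
(4,0)# 3/3
(4,1)# 3/3
(4,4)# 2/2
(5,0)# 2/2
(5,1)# 2/2
(5,3)# 1/1
(5,4)# 2/2
The smallest same-type fraction is 1/2 at (2,4), which reduces to 1/2. Any threshold above that leaves this agent unsatisfied.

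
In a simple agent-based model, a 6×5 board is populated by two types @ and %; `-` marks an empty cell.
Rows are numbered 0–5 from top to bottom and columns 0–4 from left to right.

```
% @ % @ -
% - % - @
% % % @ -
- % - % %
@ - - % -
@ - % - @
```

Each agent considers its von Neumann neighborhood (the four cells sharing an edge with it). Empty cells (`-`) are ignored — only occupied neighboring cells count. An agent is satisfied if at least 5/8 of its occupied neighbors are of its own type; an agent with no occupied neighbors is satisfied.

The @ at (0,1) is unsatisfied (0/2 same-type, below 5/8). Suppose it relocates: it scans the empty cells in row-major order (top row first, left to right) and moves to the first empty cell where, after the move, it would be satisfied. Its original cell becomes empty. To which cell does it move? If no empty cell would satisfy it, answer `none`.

(0,4)

Vacating (0,1). Empty cells in order:
  (0,4): 2/2 same-type → satisfied — stop here.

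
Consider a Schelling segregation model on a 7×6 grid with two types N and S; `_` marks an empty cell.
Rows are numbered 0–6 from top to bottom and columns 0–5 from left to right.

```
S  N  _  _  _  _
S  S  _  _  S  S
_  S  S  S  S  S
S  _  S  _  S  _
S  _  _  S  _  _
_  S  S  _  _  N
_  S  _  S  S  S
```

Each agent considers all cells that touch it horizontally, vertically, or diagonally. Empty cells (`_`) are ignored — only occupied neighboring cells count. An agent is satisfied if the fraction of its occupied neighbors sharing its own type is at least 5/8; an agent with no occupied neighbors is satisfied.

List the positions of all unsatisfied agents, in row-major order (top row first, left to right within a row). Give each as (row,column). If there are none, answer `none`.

(0,1), (5,5), (6,5)

(0,0)S 2/3 satisfied
(0,1)N 0/3 not
(1,0)S 3/4 satisfied
(1,1)S 4/5 satisfied
(1,4)S 4/4 satisfied
(1,5)S 3/3 satisfied
(2,1)S 5/5 satisfied
(2,2)S 4/4 satisfied
(2,3)S 5/5 satisfied
(2,4)S 5/5 satisfied
(2,5)S 4/4 satisfied
(3,0)S 2/2 satisfied
(3,2)S 4/4 satisfied
(3,4)S 4/4 satisfied
(4,0)S 2/2 satisfied
(4,3)S 3/3 satisfied
(5,1)S 3/3 satisfied
(5,2)S 4/4 satisfied
(5,5)N 0/2 not
(6,1)S 2/2 satisfied
(6,3)S 2/2 satisfied
(6,4)S 2/3 satisfied
(6,5)S 1/2 not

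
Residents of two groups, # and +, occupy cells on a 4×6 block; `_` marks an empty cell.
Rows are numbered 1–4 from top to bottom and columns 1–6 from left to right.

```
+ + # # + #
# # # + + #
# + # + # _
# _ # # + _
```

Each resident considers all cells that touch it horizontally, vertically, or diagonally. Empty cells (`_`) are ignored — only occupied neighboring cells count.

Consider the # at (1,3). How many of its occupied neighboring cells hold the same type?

Occupied neighbors of (1,3): (1,2)=+, (1,4)=#, (2,2)=#, (2,3)=#, (2,4)=+.
Same type (#): 3 of 5.

3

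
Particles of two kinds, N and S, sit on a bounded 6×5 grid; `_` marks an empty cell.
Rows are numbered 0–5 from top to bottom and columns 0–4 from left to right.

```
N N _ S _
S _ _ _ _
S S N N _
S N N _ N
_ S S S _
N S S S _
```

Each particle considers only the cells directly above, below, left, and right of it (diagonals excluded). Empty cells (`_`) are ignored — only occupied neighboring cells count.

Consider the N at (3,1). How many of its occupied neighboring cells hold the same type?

Occupied neighbors of (3,1): (2,1)=S, (4,1)=S, (3,0)=S, (3,2)=N.
Same type (N): 1 of 4.

1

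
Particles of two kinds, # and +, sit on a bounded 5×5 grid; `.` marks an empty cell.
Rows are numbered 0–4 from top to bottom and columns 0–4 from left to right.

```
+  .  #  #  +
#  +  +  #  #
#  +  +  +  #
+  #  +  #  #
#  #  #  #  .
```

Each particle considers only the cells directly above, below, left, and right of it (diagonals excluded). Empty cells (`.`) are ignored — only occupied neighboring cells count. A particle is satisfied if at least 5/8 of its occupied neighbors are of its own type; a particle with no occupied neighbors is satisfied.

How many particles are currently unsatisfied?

14

Row 0: (0,0)+ 0/1 unhappy · (0,2)# 1/2 unhappy · (0,3)# 2/3 ok · (0,4)+ 0/2 unhappy
Row 1: (1,0)# 1/3 unhappy · (1,1)+ 2/3 ok · (1,2)+ 2/4 unhappy · (1,3)# 2/4 unhappy · (1,4)# 2/3 ok
Row 2: (2,0)# 1/3 unhappy · (2,1)+ 2/4 unhappy · (2,2)+ 4/4 ok · (2,3)+ 1/4 unhappy · (2,4)# 2/3 ok
Row 3: (3,0)+ 0/3 unhappy · (3,1)# 1/4 unhappy · (3,2)+ 1/4 unhappy · (3,3)# 2/4 unhappy · (3,4)# 2/2 ok
Row 4: (4,0)# 1/2 unhappy · (4,1)# 3/3 ok · (4,2)# 2/3 ok · (4,3)# 2/2 ok
Unsatisfied: (0,0), (0,2), (0,4), (1,0), (1,2), (1,3), (2,0), (2,1), (2,3), (3,0), (3,1), (3,2), (3,3), (4,0) — 14 in total.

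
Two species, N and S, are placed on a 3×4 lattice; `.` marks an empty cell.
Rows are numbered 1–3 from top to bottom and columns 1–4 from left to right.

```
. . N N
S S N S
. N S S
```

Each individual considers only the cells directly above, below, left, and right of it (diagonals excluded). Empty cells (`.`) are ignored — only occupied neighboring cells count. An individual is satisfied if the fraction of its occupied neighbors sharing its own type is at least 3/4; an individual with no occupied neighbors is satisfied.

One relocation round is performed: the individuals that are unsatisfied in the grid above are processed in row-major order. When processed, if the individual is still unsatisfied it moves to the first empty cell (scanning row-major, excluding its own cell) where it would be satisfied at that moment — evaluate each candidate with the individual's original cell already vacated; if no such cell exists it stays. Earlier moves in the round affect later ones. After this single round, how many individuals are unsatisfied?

5

Initially unsatisfied (in order): (1,4), (2,2), (2,3), (2,4), (3,2), (3,3).
  (1,4): no empty cell satisfies it; stays.
  (2,2) → (1,1).
  (2,3): no empty cell satisfies it; stays.
  (2,4): no empty cell satisfies it; stays.
  (3,2): no empty cell satisfies it; stays.
  (3,3): no empty cell satisfies it; stays.
Resulting grid:
S . N N
S . N S
. N S S
Unsatisfied now: (1,4), (2,3), (2,4), (3,2), (3,3).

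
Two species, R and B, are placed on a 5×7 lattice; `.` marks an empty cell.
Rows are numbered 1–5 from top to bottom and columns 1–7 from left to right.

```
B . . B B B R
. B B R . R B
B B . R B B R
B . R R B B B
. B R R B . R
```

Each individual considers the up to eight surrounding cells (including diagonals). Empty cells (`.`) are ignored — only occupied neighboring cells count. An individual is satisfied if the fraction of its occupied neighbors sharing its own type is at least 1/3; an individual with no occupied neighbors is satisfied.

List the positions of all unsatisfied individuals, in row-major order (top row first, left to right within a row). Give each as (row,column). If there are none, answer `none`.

(2,4), (2,6), (3,7), (5,7)

Row 1: (1,1)B 1/1 ✓ · (1,4)B 2/3 ✓ · (1,5)B 2/4 ✓ · (1,6)B 2/4 ✓ · (1,7)R 1/3 ✓
Row 2: (2,2)B 4/4 ✓ · (2,3)B 3/5 ✓ · (2,4)R 1/5 ✗ · (2,6)R 2/7 ✗ · (2,7)B 2/5 ✓
Row 3: (3,1)B 3/3 ✓ · (3,2)B 4/5 ✓ · (3,4)R 3/6 ✓ · (3,5)B 3/7 ✓ · (3,6)B 5/7 ✓ · (3,7)R 1/5 ✗
Row 4: (4,1)B 3/3 ✓ · (4,3)R 4/6 ✓ · (4,4)R 4/7 ✓ · (4,5)B 4/7 ✓ · (4,6)B 5/7 ✓ · (4,7)B 2/4 ✓
Row 5: (5,2)B 1/3 ✓ · (5,3)R 3/4 ✓ · (5,4)R 3/5 ✓ · (5,5)B 2/4 ✓ · (5,7)R 0/2 ✗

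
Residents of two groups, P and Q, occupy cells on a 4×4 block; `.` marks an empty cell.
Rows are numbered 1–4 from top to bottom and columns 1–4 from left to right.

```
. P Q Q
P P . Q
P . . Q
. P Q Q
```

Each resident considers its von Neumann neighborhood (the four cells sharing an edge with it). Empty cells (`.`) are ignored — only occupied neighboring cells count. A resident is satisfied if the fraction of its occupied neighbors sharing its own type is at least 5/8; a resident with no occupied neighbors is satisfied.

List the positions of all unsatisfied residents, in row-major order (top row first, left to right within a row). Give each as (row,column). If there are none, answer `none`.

(1,2), (1,3), (4,2), (4,3)

Row 1: (1,2)P 1/2 ✗ · (1,3)Q 1/2 ✗ · (1,4)Q 2/2 ✓
Row 2: (2,1)P 2/2 ✓ · (2,2)P 2/2 ✓ · (2,4)Q 2/2 ✓
Row 3: (3,1)P 1/1 ✓ · (3,4)Q 2/2 ✓
Row 4: (4,2)P 0/1 ✗ · (4,3)Q 1/2 ✗ · (4,4)Q 2/2 ✓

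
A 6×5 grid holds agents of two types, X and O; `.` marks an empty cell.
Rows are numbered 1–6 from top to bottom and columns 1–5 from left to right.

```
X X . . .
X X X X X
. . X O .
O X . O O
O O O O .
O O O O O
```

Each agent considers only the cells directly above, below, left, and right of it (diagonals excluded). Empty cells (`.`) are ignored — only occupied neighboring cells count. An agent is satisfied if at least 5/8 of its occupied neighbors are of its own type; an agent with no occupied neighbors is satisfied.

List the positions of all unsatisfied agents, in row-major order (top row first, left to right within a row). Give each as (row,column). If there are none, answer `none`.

Row 1: (1,1)X 2/2 satisfied · (1,2)X 2/2 satisfied
Row 2: (2,1)X 2/2 satisfied · (2,2)X 3/3 satisfied · (2,3)X 3/3 satisfied · (2,4)X 2/3 satisfied · (2,5)X 1/1 satisfied
Row 3: (3,3)X 1/2 not · (3,4)O 1/3 not
Row 4: (4,1)O 1/2 not · (4,2)X 0/2 not · (4,4)O 3/3 satisfied · (4,5)O 1/1 satisfied
Row 5: (5,1)O 3/3 satisfied · (5,2)O 3/4 satisfied · (5,3)O 3/3 satisfied · (5,4)O 3/3 satisfied
Row 6: (6,1)O 2/2 satisfied · (6,2)O 3/3 satisfied · (6,3)O 3/3 satisfied · (6,4)O 3/3 satisfied · (6,5)O 1/1 satisfied

(3,3), (3,4), (4,1), (4,2)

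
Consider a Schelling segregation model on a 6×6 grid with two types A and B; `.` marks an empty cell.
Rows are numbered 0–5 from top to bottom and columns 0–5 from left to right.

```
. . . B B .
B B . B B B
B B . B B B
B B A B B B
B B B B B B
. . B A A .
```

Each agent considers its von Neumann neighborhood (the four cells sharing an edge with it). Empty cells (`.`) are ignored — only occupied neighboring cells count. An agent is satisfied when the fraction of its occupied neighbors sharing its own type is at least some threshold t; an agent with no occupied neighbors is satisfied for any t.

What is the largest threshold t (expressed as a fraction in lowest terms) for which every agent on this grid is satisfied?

(0,3)B 2/2
(0,4)B 2/2
(1,0)B 2/2
(1,1)B 2/2
(1,3)B 3/3
(1,4)B 4/4
(1,5)B 2/2
(2,0)B 3/3
(2,1)B 3/3
(2,3)B 3/3
(2,4)B 4/4
(2,5)B 3/3
(3,0)B 3/3
(3,1)B 3/4
(3,2)A 0/3
(3,3)B 3/4
(3,4)B 4/4
(3,5)B 3/3
(4,0)B 2/2
(4,1)B 3/3
(4,2)B 3/4
(4,3)B 3/4
(4,4)B 3/4
(4,5)B 2/2
(5,2)B 1/2
(5,3)A 1/3
(5,4)A 1/2
The smallest same-type fraction is 0/3 at (3,2), which reduces to 0/1. Any threshold above that leaves this agent unsatisfied.

0/1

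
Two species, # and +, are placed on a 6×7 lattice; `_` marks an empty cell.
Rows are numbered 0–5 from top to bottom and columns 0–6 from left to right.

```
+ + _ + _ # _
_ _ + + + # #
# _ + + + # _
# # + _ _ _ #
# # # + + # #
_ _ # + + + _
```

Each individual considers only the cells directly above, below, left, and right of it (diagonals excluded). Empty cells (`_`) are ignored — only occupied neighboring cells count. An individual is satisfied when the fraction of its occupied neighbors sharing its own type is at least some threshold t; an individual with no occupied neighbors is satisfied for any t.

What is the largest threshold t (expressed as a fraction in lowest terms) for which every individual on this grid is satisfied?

Row 0: (0,0)+ 1/1 · (0,1)+ 1/1 · (0,3)+ 1/1 · (0,5)# 1/1
Row 1: (1,2)+ 2/2 · (1,3)+ 4/4 · (1,4)+ 2/3 · (1,5)# 3/4 · (1,6)# 1/1
Row 2: (2,0)# 1/1 · (2,2)+ 3/3 · (2,3)+ 3/3 · (2,4)+ 2/3 · (2,5)# 1/2
Row 3: (3,0)# 3/3 · (3,1)# 2/3 · (3,2)+ 1/3 · (3,6)# 1/1
Row 4: (4,0)# 2/2 · (4,1)# 3/3 · (4,2)# 2/4 · (4,3)+ 2/3 · (4,4)+ 2/3 · (4,5)# 1/3 · (4,6)# 2/2
Row 5: (5,2)# 1/2 · (5,3)+ 2/3 · (5,4)+ 3/3 · (5,5)+ 1/2
The smallest same-type fraction is 1/3 at (3,2), which reduces to 1/3. Any threshold above that leaves this individual unsatisfied.

1/3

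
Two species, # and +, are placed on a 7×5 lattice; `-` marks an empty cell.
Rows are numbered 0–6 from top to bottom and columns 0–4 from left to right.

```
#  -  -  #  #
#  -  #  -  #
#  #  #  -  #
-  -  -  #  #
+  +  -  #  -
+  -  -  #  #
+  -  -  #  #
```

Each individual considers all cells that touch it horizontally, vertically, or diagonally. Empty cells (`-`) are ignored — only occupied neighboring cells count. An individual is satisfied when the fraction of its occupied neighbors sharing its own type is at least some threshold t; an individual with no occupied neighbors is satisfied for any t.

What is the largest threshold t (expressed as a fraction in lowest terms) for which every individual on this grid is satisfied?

Row 0: (0,0)# 1/1 · (0,3)# 3/3 · (0,4)# 2/2
Row 1: (1,0)# 3/3 · (1,2)# 3/3 · (1,4)# 3/3
Row 2: (2,0)# 2/2 · (2,1)# 4/4 · (2,2)# 3/3 · (2,4)# 3/3
Row 3: (3,3)# 4/4 · (3,4)# 3/3
Row 4: (4,0)+ 2/2 · (4,1)+ 2/2 · (4,3)# 4/4
Row 5: (5,0)+ 3/3 · (5,3)# 4/4 · (5,4)# 4/4
Row 6: (6,0)+ 1/1 · (6,3)# 3/3 · (6,4)# 3/3
The smallest same-type fraction is 1/1 at (0,0), which reduces to 1/1. Any threshold above that leaves this individual unsatisfied.

1/1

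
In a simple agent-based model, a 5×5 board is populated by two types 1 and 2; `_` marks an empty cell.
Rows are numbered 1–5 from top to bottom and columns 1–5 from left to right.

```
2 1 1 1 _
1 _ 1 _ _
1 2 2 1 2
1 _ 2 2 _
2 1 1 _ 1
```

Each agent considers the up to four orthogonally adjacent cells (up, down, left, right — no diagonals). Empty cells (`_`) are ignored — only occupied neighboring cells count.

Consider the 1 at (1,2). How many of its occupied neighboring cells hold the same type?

Occupied neighbors of (1,2): (1,1)=2, (1,3)=1.
Same type (1): 1 of 2.

1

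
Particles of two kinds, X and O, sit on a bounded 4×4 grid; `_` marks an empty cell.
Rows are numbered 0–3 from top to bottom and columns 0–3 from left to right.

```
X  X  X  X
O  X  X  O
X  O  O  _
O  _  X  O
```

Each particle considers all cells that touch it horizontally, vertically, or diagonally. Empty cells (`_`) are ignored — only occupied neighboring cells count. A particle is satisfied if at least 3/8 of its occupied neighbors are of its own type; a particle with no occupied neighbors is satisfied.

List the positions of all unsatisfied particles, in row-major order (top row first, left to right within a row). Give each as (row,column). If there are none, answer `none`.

(1,0), (1,3), (2,0), (3,2)

Row 0: (0,0)X 2/3 satisfied · (0,1)X 4/5 satisfied · (0,2)X 4/5 satisfied · (0,3)X 2/3 satisfied
Row 1: (1,0)O 1/5 not · (1,1)X 5/8 satisfied · (1,2)X 4/7 satisfied · (1,3)O 1/4 not
Row 2: (2,0)X 1/4 not · (2,1)O 3/7 satisfied · (2,2)O 3/6 satisfied
Row 3: (3,0)O 1/2 satisfied · (3,2)X 0/3 not · (3,3)O 1/2 satisfied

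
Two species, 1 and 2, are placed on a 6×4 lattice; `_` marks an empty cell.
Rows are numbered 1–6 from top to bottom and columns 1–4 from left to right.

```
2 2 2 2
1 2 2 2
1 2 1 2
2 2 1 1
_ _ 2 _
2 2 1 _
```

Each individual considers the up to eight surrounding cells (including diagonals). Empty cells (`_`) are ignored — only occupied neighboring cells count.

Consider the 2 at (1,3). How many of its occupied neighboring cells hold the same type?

5

Occupied neighbors of (1,3): (1,2)=2, (1,4)=2, (2,2)=2, (2,3)=2, (2,4)=2.
Same type (2): 5 of 5.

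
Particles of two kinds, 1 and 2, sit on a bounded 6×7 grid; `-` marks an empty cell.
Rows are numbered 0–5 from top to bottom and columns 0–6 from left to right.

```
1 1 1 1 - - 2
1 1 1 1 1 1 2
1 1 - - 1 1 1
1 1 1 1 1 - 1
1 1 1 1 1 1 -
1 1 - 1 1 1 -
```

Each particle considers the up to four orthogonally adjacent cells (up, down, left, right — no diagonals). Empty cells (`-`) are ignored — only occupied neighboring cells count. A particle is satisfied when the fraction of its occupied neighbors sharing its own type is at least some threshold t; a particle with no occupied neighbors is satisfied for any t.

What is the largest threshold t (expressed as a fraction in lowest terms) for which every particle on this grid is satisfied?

1/3

Row 0: (0,0)1 2/2 · (0,1)1 3/3 · (0,2)1 3/3 · (0,3)1 2/2 · (0,6)2 1/1
Row 1: (1,0)1 3/3 · (1,1)1 4/4 · (1,2)1 3/3 · (1,3)1 3/3 · (1,4)1 3/3 · (1,5)1 2/3 · (1,6)2 1/3
Row 2: (2,0)1 3/3 · (2,1)1 3/3 · (2,4)1 3/3 · (2,5)1 3/3 · (2,6)1 2/3
Row 3: (3,0)1 3/3 · (3,1)1 4/4 · (3,2)1 3/3 · (3,3)1 3/3 · (3,4)1 3/3 · (3,6)1 1/1
Row 4: (4,0)1 3/3 · (4,1)1 4/4 · (4,2)1 3/3 · (4,3)1 4/4 · (4,4)1 4/4 · (4,5)1 2/2
Row 5: (5,0)1 2/2 · (5,1)1 2/2 · (5,3)1 2/2 · (5,4)1 3/3 · (5,5)1 2/2
The smallest same-type fraction is 1/3 at (1,6), which reduces to 1/3. Any threshold above that leaves this particle unsatisfied.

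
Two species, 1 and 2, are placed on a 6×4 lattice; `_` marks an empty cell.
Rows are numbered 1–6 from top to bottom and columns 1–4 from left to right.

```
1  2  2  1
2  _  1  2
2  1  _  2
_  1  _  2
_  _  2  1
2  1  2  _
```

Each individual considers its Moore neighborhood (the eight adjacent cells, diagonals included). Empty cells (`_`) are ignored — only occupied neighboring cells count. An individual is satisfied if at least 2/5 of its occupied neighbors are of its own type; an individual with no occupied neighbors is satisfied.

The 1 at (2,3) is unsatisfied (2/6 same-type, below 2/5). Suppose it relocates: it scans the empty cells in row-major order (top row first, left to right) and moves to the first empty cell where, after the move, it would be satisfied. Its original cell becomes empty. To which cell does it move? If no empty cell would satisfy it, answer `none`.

(3,3)

Vacating (2,3). Empty cells in order:
  (2,2): 2/6 same-type → still unsatisfied.
  (3,3): 2/5 same-type → satisfied — stop here.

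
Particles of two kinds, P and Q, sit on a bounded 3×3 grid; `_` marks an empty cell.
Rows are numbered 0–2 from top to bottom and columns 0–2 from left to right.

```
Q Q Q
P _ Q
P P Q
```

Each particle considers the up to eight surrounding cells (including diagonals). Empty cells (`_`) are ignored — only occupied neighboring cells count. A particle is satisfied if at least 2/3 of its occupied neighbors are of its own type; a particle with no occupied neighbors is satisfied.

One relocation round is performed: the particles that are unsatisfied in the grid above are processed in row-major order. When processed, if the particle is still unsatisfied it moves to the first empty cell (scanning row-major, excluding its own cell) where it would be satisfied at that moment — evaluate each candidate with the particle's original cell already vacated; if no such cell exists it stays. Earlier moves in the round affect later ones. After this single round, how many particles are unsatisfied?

Initially unsatisfied (in order): (0,0), (1,0), (2,1), (2,2).
  (0,0): no empty cell satisfies it; stays.
  (1,0): no empty cell satisfies it; stays.
  (2,1): no empty cell satisfies it; stays.
  (2,2): no empty cell satisfies it; stays.
Resulting grid:
Q Q Q
P _ Q
P P Q
Unsatisfied now: (0,0), (1,0), (2,1), (2,2).

4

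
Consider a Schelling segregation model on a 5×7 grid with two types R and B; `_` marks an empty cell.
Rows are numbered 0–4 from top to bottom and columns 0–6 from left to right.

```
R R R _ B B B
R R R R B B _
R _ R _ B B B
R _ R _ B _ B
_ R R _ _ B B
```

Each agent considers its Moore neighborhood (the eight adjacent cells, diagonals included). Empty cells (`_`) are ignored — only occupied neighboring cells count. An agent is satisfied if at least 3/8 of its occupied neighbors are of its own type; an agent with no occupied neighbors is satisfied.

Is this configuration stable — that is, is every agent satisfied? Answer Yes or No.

(0,0)R 3/3 satisfied
(0,1)R 5/5 satisfied
(0,2)R 4/4 satisfied
(0,4)B 3/4 satisfied
(0,5)B 4/4 satisfied
(0,6)B 2/2 satisfied
(1,0)R 4/4 satisfied
(1,1)R 7/7 satisfied
(1,2)R 5/5 satisfied
(1,3)R 3/6 satisfied
(1,4)B 5/6 satisfied
(1,5)B 7/7 satisfied
(2,0)R 3/3 satisfied
(2,2)R 4/4 satisfied
(2,4)B 4/5 satisfied
(2,5)B 6/6 satisfied
(2,6)B 3/3 satisfied
(3,0)R 2/2 satisfied
(3,2)R 3/3 satisfied
(3,4)B 3/3 satisfied
(3,6)B 4/4 satisfied
(4,1)R 3/3 satisfied
(4,2)R 2/2 satisfied
(4,5)B 3/3 satisfied
(4,6)B 2/2 satisfied
All meet the threshold, so the configuration is stable.

Yes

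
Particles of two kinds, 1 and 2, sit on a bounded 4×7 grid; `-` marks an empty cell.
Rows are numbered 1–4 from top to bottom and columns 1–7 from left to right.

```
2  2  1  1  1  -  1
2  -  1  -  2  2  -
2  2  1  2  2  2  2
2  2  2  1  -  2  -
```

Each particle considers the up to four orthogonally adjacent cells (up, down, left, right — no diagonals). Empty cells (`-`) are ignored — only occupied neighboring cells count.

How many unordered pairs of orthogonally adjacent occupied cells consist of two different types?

Scan each occupied cell's neighbors to the right and below so each pair is counted once.
Row 1: 2(1,1)–2(1,2)= 2(1,1)–2(2,1)= 2(1,2)–1(1,3)≠ 1(1,3)–1(1,4)= 1(1,3)–1(2,3)= 1(1,4)–1(1,5)= 1(1,5)–2(2,5)≠  → 2/7 unlike.
Row 2: 2(2,1)–2(3,1)= 1(2,3)–1(3,3)= 2(2,5)–2(2,6)= 2(2,5)–2(3,5)= 2(2,6)–2(3,6)=  → 0/5 unlike.
Row 3: 2(3,1)–2(3,2)= 2(3,1)–2(4,1)= 2(3,2)–1(3,3)≠ 2(3,2)–2(4,2)= 1(3,3)–2(3,4)≠ 1(3,3)–2(4,3)≠ 2(3,4)–2(3,5)= 2(3,4)–1(4,4)≠ 2(3,5)–2(3,6)= 2(3,6)–2(3,7)= 2(3,6)–2(4,6)=  → 4/11 unlike.
Row 4: 2(4,1)–2(4,2)= 2(4,2)–2(4,3)= 2(4,3)–1(4,4)≠  → 1/3 unlike.
Total adjacent occupied pairs: 26; unlike-type pairs: 7.

7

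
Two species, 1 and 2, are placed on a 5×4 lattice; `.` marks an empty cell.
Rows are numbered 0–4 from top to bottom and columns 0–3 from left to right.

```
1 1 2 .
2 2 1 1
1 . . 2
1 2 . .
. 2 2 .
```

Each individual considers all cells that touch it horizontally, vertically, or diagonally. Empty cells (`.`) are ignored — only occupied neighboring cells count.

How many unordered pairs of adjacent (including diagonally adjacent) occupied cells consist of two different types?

15

Scan each occupied cell's neighbors to the right and below (and the two forward diagonals) so each pair is counted once.
From row 0: 7 unlike of 10 pairs (running 7/10).
From row 1: 5 unlike of 7 pairs (running 12/17).
From row 2: 1 unlike of 2 pairs (running 13/19).
From row 3: 2 unlike of 4 pairs (running 15/23).
From row 4: 0 unlike of 1 pairs (running 15/24).
Total adjacent occupied pairs: 24; unlike-type pairs: 15.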